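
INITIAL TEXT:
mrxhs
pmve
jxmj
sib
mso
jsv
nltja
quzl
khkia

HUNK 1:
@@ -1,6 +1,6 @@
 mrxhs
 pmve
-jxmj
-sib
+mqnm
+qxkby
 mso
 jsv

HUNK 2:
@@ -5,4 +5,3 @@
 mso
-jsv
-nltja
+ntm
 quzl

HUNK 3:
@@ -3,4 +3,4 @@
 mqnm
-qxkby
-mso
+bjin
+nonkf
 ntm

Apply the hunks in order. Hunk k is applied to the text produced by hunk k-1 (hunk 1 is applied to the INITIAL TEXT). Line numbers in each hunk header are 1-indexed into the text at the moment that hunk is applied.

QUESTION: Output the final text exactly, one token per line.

Answer: mrxhs
pmve
mqnm
bjin
nonkf
ntm
quzl
khkia

Derivation:
Hunk 1: at line 1 remove [jxmj,sib] add [mqnm,qxkby] -> 9 lines: mrxhs pmve mqnm qxkby mso jsv nltja quzl khkia
Hunk 2: at line 5 remove [jsv,nltja] add [ntm] -> 8 lines: mrxhs pmve mqnm qxkby mso ntm quzl khkia
Hunk 3: at line 3 remove [qxkby,mso] add [bjin,nonkf] -> 8 lines: mrxhs pmve mqnm bjin nonkf ntm quzl khkia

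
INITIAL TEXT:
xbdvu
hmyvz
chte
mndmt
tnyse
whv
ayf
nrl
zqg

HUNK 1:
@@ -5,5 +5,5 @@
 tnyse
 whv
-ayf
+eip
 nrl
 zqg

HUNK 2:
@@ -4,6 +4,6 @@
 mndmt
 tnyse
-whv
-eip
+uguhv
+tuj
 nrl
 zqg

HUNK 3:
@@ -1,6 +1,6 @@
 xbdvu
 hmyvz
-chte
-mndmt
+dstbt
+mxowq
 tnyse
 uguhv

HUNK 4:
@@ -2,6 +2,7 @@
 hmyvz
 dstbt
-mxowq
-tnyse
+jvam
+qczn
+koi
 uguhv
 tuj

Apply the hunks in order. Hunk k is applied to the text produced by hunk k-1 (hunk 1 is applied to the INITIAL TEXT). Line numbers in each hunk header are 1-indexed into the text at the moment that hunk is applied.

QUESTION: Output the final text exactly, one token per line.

Hunk 1: at line 5 remove [ayf] add [eip] -> 9 lines: xbdvu hmyvz chte mndmt tnyse whv eip nrl zqg
Hunk 2: at line 4 remove [whv,eip] add [uguhv,tuj] -> 9 lines: xbdvu hmyvz chte mndmt tnyse uguhv tuj nrl zqg
Hunk 3: at line 1 remove [chte,mndmt] add [dstbt,mxowq] -> 9 lines: xbdvu hmyvz dstbt mxowq tnyse uguhv tuj nrl zqg
Hunk 4: at line 2 remove [mxowq,tnyse] add [jvam,qczn,koi] -> 10 lines: xbdvu hmyvz dstbt jvam qczn koi uguhv tuj nrl zqg

Answer: xbdvu
hmyvz
dstbt
jvam
qczn
koi
uguhv
tuj
nrl
zqg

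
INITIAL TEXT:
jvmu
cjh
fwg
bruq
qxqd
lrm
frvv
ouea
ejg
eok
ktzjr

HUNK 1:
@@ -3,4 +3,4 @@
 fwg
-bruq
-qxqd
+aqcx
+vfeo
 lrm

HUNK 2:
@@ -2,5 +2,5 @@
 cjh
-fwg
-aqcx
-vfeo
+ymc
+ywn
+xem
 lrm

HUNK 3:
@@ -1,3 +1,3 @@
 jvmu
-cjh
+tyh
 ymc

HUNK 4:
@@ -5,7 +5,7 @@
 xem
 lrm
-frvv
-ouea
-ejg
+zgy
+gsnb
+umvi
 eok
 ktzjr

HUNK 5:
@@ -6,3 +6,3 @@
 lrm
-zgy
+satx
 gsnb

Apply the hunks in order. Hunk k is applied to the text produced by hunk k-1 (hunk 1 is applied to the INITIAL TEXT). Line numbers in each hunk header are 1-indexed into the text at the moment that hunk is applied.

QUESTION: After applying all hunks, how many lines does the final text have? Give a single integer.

Hunk 1: at line 3 remove [bruq,qxqd] add [aqcx,vfeo] -> 11 lines: jvmu cjh fwg aqcx vfeo lrm frvv ouea ejg eok ktzjr
Hunk 2: at line 2 remove [fwg,aqcx,vfeo] add [ymc,ywn,xem] -> 11 lines: jvmu cjh ymc ywn xem lrm frvv ouea ejg eok ktzjr
Hunk 3: at line 1 remove [cjh] add [tyh] -> 11 lines: jvmu tyh ymc ywn xem lrm frvv ouea ejg eok ktzjr
Hunk 4: at line 5 remove [frvv,ouea,ejg] add [zgy,gsnb,umvi] -> 11 lines: jvmu tyh ymc ywn xem lrm zgy gsnb umvi eok ktzjr
Hunk 5: at line 6 remove [zgy] add [satx] -> 11 lines: jvmu tyh ymc ywn xem lrm satx gsnb umvi eok ktzjr
Final line count: 11

Answer: 11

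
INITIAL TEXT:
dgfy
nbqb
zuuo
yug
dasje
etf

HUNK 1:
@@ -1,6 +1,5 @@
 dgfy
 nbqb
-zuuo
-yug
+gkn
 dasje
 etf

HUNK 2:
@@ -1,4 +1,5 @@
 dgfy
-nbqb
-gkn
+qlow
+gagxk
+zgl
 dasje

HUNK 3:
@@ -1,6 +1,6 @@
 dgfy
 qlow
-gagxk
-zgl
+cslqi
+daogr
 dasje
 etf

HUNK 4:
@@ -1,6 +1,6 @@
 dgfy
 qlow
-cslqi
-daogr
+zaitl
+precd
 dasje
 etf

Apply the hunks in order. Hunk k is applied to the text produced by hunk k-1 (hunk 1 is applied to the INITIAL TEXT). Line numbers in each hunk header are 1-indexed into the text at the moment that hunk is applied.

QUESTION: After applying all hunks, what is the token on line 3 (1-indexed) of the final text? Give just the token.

Answer: zaitl

Derivation:
Hunk 1: at line 1 remove [zuuo,yug] add [gkn] -> 5 lines: dgfy nbqb gkn dasje etf
Hunk 2: at line 1 remove [nbqb,gkn] add [qlow,gagxk,zgl] -> 6 lines: dgfy qlow gagxk zgl dasje etf
Hunk 3: at line 1 remove [gagxk,zgl] add [cslqi,daogr] -> 6 lines: dgfy qlow cslqi daogr dasje etf
Hunk 4: at line 1 remove [cslqi,daogr] add [zaitl,precd] -> 6 lines: dgfy qlow zaitl precd dasje etf
Final line 3: zaitl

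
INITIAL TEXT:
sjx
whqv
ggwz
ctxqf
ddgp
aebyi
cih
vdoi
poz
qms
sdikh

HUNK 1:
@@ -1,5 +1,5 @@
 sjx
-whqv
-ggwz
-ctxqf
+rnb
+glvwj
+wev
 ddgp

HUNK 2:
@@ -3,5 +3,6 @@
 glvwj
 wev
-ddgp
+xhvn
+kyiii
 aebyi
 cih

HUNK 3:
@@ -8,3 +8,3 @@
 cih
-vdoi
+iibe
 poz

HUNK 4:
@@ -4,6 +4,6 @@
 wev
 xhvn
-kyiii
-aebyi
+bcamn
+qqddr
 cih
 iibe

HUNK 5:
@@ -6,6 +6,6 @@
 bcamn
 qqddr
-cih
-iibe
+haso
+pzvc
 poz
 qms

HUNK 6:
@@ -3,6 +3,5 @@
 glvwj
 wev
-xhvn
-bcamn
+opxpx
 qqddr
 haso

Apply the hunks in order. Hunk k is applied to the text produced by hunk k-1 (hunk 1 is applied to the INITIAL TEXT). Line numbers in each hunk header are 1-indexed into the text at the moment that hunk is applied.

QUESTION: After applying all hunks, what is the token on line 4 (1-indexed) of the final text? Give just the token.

Answer: wev

Derivation:
Hunk 1: at line 1 remove [whqv,ggwz,ctxqf] add [rnb,glvwj,wev] -> 11 lines: sjx rnb glvwj wev ddgp aebyi cih vdoi poz qms sdikh
Hunk 2: at line 3 remove [ddgp] add [xhvn,kyiii] -> 12 lines: sjx rnb glvwj wev xhvn kyiii aebyi cih vdoi poz qms sdikh
Hunk 3: at line 8 remove [vdoi] add [iibe] -> 12 lines: sjx rnb glvwj wev xhvn kyiii aebyi cih iibe poz qms sdikh
Hunk 4: at line 4 remove [kyiii,aebyi] add [bcamn,qqddr] -> 12 lines: sjx rnb glvwj wev xhvn bcamn qqddr cih iibe poz qms sdikh
Hunk 5: at line 6 remove [cih,iibe] add [haso,pzvc] -> 12 lines: sjx rnb glvwj wev xhvn bcamn qqddr haso pzvc poz qms sdikh
Hunk 6: at line 3 remove [xhvn,bcamn] add [opxpx] -> 11 lines: sjx rnb glvwj wev opxpx qqddr haso pzvc poz qms sdikh
Final line 4: wev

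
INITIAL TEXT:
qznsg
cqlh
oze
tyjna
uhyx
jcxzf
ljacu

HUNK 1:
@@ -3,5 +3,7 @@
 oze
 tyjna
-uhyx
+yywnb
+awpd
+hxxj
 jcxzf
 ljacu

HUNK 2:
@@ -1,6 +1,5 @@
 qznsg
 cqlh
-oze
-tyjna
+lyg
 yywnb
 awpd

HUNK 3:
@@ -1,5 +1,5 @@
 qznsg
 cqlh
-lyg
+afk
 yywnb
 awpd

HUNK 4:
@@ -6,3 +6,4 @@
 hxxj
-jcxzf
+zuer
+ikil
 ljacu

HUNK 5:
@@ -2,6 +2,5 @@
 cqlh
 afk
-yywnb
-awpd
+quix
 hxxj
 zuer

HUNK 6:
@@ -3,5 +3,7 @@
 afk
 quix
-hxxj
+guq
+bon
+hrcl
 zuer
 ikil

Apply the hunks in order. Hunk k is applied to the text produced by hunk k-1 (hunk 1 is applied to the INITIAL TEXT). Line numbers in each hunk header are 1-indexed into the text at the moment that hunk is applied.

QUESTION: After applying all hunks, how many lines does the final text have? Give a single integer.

Answer: 10

Derivation:
Hunk 1: at line 3 remove [uhyx] add [yywnb,awpd,hxxj] -> 9 lines: qznsg cqlh oze tyjna yywnb awpd hxxj jcxzf ljacu
Hunk 2: at line 1 remove [oze,tyjna] add [lyg] -> 8 lines: qznsg cqlh lyg yywnb awpd hxxj jcxzf ljacu
Hunk 3: at line 1 remove [lyg] add [afk] -> 8 lines: qznsg cqlh afk yywnb awpd hxxj jcxzf ljacu
Hunk 4: at line 6 remove [jcxzf] add [zuer,ikil] -> 9 lines: qznsg cqlh afk yywnb awpd hxxj zuer ikil ljacu
Hunk 5: at line 2 remove [yywnb,awpd] add [quix] -> 8 lines: qznsg cqlh afk quix hxxj zuer ikil ljacu
Hunk 6: at line 3 remove [hxxj] add [guq,bon,hrcl] -> 10 lines: qznsg cqlh afk quix guq bon hrcl zuer ikil ljacu
Final line count: 10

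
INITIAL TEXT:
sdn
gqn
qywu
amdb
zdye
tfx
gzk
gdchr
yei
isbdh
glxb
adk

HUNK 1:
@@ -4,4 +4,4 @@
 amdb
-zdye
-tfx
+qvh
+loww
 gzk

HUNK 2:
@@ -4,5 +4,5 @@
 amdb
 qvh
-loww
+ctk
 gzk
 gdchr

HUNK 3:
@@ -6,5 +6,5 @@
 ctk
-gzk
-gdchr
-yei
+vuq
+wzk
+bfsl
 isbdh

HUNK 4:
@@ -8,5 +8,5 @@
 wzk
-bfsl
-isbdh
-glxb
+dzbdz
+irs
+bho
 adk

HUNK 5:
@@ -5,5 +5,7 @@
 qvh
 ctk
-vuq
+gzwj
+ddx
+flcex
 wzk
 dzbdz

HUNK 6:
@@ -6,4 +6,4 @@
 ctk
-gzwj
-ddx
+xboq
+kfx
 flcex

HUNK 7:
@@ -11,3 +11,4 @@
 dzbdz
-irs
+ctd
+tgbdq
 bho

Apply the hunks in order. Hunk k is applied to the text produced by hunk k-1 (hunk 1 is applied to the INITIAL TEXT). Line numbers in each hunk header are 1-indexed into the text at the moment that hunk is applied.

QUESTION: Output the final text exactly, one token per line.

Hunk 1: at line 4 remove [zdye,tfx] add [qvh,loww] -> 12 lines: sdn gqn qywu amdb qvh loww gzk gdchr yei isbdh glxb adk
Hunk 2: at line 4 remove [loww] add [ctk] -> 12 lines: sdn gqn qywu amdb qvh ctk gzk gdchr yei isbdh glxb adk
Hunk 3: at line 6 remove [gzk,gdchr,yei] add [vuq,wzk,bfsl] -> 12 lines: sdn gqn qywu amdb qvh ctk vuq wzk bfsl isbdh glxb adk
Hunk 4: at line 8 remove [bfsl,isbdh,glxb] add [dzbdz,irs,bho] -> 12 lines: sdn gqn qywu amdb qvh ctk vuq wzk dzbdz irs bho adk
Hunk 5: at line 5 remove [vuq] add [gzwj,ddx,flcex] -> 14 lines: sdn gqn qywu amdb qvh ctk gzwj ddx flcex wzk dzbdz irs bho adk
Hunk 6: at line 6 remove [gzwj,ddx] add [xboq,kfx] -> 14 lines: sdn gqn qywu amdb qvh ctk xboq kfx flcex wzk dzbdz irs bho adk
Hunk 7: at line 11 remove [irs] add [ctd,tgbdq] -> 15 lines: sdn gqn qywu amdb qvh ctk xboq kfx flcex wzk dzbdz ctd tgbdq bho adk

Answer: sdn
gqn
qywu
amdb
qvh
ctk
xboq
kfx
flcex
wzk
dzbdz
ctd
tgbdq
bho
adk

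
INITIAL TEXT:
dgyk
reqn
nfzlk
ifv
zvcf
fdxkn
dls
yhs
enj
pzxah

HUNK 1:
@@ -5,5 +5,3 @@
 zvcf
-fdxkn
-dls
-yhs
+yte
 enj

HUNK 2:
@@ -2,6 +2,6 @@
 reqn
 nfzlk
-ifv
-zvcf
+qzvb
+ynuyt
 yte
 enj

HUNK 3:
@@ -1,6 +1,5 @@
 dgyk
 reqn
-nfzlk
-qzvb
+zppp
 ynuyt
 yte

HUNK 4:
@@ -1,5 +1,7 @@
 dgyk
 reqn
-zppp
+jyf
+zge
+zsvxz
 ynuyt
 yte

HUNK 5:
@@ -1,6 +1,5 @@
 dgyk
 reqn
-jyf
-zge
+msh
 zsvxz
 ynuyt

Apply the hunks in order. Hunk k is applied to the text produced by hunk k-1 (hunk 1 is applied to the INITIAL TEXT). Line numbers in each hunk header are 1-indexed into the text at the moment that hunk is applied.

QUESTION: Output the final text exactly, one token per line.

Hunk 1: at line 5 remove [fdxkn,dls,yhs] add [yte] -> 8 lines: dgyk reqn nfzlk ifv zvcf yte enj pzxah
Hunk 2: at line 2 remove [ifv,zvcf] add [qzvb,ynuyt] -> 8 lines: dgyk reqn nfzlk qzvb ynuyt yte enj pzxah
Hunk 3: at line 1 remove [nfzlk,qzvb] add [zppp] -> 7 lines: dgyk reqn zppp ynuyt yte enj pzxah
Hunk 4: at line 1 remove [zppp] add [jyf,zge,zsvxz] -> 9 lines: dgyk reqn jyf zge zsvxz ynuyt yte enj pzxah
Hunk 5: at line 1 remove [jyf,zge] add [msh] -> 8 lines: dgyk reqn msh zsvxz ynuyt yte enj pzxah

Answer: dgyk
reqn
msh
zsvxz
ynuyt
yte
enj
pzxah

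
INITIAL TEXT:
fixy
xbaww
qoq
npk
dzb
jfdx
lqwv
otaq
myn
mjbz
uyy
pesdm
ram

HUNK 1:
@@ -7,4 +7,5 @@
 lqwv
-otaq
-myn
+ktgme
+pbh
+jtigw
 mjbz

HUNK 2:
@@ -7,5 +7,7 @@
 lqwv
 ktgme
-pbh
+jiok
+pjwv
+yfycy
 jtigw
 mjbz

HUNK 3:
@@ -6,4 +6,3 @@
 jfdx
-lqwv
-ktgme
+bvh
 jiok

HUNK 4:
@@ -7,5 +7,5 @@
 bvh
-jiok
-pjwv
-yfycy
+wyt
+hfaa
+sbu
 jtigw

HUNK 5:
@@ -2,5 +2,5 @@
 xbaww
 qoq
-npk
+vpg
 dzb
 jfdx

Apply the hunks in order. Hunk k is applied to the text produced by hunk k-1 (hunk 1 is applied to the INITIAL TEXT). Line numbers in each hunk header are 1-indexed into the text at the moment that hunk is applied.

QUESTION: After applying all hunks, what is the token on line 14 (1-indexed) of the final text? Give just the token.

Answer: pesdm

Derivation:
Hunk 1: at line 7 remove [otaq,myn] add [ktgme,pbh,jtigw] -> 14 lines: fixy xbaww qoq npk dzb jfdx lqwv ktgme pbh jtigw mjbz uyy pesdm ram
Hunk 2: at line 7 remove [pbh] add [jiok,pjwv,yfycy] -> 16 lines: fixy xbaww qoq npk dzb jfdx lqwv ktgme jiok pjwv yfycy jtigw mjbz uyy pesdm ram
Hunk 3: at line 6 remove [lqwv,ktgme] add [bvh] -> 15 lines: fixy xbaww qoq npk dzb jfdx bvh jiok pjwv yfycy jtigw mjbz uyy pesdm ram
Hunk 4: at line 7 remove [jiok,pjwv,yfycy] add [wyt,hfaa,sbu] -> 15 lines: fixy xbaww qoq npk dzb jfdx bvh wyt hfaa sbu jtigw mjbz uyy pesdm ram
Hunk 5: at line 2 remove [npk] add [vpg] -> 15 lines: fixy xbaww qoq vpg dzb jfdx bvh wyt hfaa sbu jtigw mjbz uyy pesdm ram
Final line 14: pesdm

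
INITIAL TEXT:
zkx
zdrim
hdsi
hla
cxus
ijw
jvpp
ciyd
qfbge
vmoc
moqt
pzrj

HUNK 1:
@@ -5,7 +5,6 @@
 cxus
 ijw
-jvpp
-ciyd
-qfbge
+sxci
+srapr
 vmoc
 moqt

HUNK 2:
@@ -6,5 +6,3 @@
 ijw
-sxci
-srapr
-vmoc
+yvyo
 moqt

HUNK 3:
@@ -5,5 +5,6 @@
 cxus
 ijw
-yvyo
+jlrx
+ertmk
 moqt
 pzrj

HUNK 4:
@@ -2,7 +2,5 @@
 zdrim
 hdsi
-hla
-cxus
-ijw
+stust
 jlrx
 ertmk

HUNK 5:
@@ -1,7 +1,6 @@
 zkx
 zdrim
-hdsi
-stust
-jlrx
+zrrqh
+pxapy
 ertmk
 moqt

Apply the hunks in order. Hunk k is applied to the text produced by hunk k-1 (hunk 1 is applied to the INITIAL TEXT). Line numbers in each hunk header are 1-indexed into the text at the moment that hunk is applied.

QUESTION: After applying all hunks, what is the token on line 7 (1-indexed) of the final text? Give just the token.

Hunk 1: at line 5 remove [jvpp,ciyd,qfbge] add [sxci,srapr] -> 11 lines: zkx zdrim hdsi hla cxus ijw sxci srapr vmoc moqt pzrj
Hunk 2: at line 6 remove [sxci,srapr,vmoc] add [yvyo] -> 9 lines: zkx zdrim hdsi hla cxus ijw yvyo moqt pzrj
Hunk 3: at line 5 remove [yvyo] add [jlrx,ertmk] -> 10 lines: zkx zdrim hdsi hla cxus ijw jlrx ertmk moqt pzrj
Hunk 4: at line 2 remove [hla,cxus,ijw] add [stust] -> 8 lines: zkx zdrim hdsi stust jlrx ertmk moqt pzrj
Hunk 5: at line 1 remove [hdsi,stust,jlrx] add [zrrqh,pxapy] -> 7 lines: zkx zdrim zrrqh pxapy ertmk moqt pzrj
Final line 7: pzrj

Answer: pzrj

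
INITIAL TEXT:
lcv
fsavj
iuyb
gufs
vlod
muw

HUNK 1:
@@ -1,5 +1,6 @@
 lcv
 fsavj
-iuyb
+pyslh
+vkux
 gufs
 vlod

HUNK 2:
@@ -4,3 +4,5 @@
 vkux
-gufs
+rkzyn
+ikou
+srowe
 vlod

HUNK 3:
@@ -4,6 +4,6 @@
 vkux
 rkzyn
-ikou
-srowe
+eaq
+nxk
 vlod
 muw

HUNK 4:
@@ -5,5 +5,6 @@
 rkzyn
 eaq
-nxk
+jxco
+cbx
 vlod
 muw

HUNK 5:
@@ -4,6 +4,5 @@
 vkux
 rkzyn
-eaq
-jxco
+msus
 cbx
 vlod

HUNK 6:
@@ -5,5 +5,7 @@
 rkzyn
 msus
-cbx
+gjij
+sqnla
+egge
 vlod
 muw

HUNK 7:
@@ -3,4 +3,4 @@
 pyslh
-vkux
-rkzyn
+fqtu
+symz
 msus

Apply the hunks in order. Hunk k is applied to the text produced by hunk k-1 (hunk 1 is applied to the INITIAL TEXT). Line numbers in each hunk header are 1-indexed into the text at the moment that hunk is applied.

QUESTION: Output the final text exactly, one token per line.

Hunk 1: at line 1 remove [iuyb] add [pyslh,vkux] -> 7 lines: lcv fsavj pyslh vkux gufs vlod muw
Hunk 2: at line 4 remove [gufs] add [rkzyn,ikou,srowe] -> 9 lines: lcv fsavj pyslh vkux rkzyn ikou srowe vlod muw
Hunk 3: at line 4 remove [ikou,srowe] add [eaq,nxk] -> 9 lines: lcv fsavj pyslh vkux rkzyn eaq nxk vlod muw
Hunk 4: at line 5 remove [nxk] add [jxco,cbx] -> 10 lines: lcv fsavj pyslh vkux rkzyn eaq jxco cbx vlod muw
Hunk 5: at line 4 remove [eaq,jxco] add [msus] -> 9 lines: lcv fsavj pyslh vkux rkzyn msus cbx vlod muw
Hunk 6: at line 5 remove [cbx] add [gjij,sqnla,egge] -> 11 lines: lcv fsavj pyslh vkux rkzyn msus gjij sqnla egge vlod muw
Hunk 7: at line 3 remove [vkux,rkzyn] add [fqtu,symz] -> 11 lines: lcv fsavj pyslh fqtu symz msus gjij sqnla egge vlod muw

Answer: lcv
fsavj
pyslh
fqtu
symz
msus
gjij
sqnla
egge
vlod
muw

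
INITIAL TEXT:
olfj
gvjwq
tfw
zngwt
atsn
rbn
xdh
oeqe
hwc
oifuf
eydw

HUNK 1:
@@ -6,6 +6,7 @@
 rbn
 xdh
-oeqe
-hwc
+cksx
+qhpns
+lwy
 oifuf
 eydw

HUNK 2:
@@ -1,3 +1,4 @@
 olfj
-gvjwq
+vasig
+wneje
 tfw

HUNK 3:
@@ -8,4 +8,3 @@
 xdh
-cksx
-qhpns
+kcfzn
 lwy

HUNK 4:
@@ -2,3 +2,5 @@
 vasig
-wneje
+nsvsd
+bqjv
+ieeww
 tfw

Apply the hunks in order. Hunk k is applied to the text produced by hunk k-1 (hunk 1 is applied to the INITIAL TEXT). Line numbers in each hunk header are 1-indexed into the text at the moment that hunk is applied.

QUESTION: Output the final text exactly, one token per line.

Answer: olfj
vasig
nsvsd
bqjv
ieeww
tfw
zngwt
atsn
rbn
xdh
kcfzn
lwy
oifuf
eydw

Derivation:
Hunk 1: at line 6 remove [oeqe,hwc] add [cksx,qhpns,lwy] -> 12 lines: olfj gvjwq tfw zngwt atsn rbn xdh cksx qhpns lwy oifuf eydw
Hunk 2: at line 1 remove [gvjwq] add [vasig,wneje] -> 13 lines: olfj vasig wneje tfw zngwt atsn rbn xdh cksx qhpns lwy oifuf eydw
Hunk 3: at line 8 remove [cksx,qhpns] add [kcfzn] -> 12 lines: olfj vasig wneje tfw zngwt atsn rbn xdh kcfzn lwy oifuf eydw
Hunk 4: at line 2 remove [wneje] add [nsvsd,bqjv,ieeww] -> 14 lines: olfj vasig nsvsd bqjv ieeww tfw zngwt atsn rbn xdh kcfzn lwy oifuf eydw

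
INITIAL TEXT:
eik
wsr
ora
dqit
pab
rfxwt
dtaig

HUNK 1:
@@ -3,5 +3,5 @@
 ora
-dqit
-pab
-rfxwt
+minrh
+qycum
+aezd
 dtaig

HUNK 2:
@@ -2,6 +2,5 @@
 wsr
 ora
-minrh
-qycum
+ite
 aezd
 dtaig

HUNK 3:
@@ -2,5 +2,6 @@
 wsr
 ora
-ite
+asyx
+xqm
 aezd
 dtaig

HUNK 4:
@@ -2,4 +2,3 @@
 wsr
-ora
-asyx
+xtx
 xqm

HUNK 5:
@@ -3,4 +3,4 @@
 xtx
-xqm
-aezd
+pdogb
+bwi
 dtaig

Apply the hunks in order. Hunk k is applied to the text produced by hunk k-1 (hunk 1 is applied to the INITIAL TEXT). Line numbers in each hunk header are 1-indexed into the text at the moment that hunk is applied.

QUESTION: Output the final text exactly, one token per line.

Hunk 1: at line 3 remove [dqit,pab,rfxwt] add [minrh,qycum,aezd] -> 7 lines: eik wsr ora minrh qycum aezd dtaig
Hunk 2: at line 2 remove [minrh,qycum] add [ite] -> 6 lines: eik wsr ora ite aezd dtaig
Hunk 3: at line 2 remove [ite] add [asyx,xqm] -> 7 lines: eik wsr ora asyx xqm aezd dtaig
Hunk 4: at line 2 remove [ora,asyx] add [xtx] -> 6 lines: eik wsr xtx xqm aezd dtaig
Hunk 5: at line 3 remove [xqm,aezd] add [pdogb,bwi] -> 6 lines: eik wsr xtx pdogb bwi dtaig

Answer: eik
wsr
xtx
pdogb
bwi
dtaig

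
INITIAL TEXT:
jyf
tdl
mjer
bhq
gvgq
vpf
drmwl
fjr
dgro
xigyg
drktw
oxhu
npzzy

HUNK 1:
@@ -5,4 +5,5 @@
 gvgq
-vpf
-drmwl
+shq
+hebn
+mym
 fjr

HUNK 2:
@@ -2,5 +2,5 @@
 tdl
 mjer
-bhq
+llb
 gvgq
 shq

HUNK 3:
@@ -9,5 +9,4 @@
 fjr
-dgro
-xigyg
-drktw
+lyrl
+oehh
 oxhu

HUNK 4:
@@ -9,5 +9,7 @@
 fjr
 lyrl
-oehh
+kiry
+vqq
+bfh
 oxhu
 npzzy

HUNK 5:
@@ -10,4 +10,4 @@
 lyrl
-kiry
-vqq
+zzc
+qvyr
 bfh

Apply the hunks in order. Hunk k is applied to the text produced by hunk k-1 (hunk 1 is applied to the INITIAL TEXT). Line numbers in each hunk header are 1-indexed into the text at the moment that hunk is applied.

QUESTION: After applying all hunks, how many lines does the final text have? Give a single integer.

Hunk 1: at line 5 remove [vpf,drmwl] add [shq,hebn,mym] -> 14 lines: jyf tdl mjer bhq gvgq shq hebn mym fjr dgro xigyg drktw oxhu npzzy
Hunk 2: at line 2 remove [bhq] add [llb] -> 14 lines: jyf tdl mjer llb gvgq shq hebn mym fjr dgro xigyg drktw oxhu npzzy
Hunk 3: at line 9 remove [dgro,xigyg,drktw] add [lyrl,oehh] -> 13 lines: jyf tdl mjer llb gvgq shq hebn mym fjr lyrl oehh oxhu npzzy
Hunk 4: at line 9 remove [oehh] add [kiry,vqq,bfh] -> 15 lines: jyf tdl mjer llb gvgq shq hebn mym fjr lyrl kiry vqq bfh oxhu npzzy
Hunk 5: at line 10 remove [kiry,vqq] add [zzc,qvyr] -> 15 lines: jyf tdl mjer llb gvgq shq hebn mym fjr lyrl zzc qvyr bfh oxhu npzzy
Final line count: 15

Answer: 15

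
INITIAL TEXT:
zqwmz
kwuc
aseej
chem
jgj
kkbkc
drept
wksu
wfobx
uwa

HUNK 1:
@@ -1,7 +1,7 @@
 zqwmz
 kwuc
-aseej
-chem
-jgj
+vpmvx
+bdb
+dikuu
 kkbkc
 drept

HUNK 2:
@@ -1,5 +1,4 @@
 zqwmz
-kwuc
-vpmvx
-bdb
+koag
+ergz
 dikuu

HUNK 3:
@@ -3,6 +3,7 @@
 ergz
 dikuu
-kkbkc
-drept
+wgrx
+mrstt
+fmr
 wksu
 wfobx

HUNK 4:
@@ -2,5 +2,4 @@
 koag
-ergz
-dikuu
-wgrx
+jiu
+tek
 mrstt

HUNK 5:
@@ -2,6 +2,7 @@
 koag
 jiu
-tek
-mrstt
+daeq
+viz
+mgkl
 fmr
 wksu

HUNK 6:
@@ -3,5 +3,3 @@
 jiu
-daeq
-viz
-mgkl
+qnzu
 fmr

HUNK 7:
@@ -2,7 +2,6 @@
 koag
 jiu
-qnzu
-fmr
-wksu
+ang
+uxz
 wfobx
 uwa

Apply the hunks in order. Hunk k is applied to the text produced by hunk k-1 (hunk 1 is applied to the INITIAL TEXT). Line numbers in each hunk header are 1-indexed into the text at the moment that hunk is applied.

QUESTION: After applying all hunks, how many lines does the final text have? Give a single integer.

Answer: 7

Derivation:
Hunk 1: at line 1 remove [aseej,chem,jgj] add [vpmvx,bdb,dikuu] -> 10 lines: zqwmz kwuc vpmvx bdb dikuu kkbkc drept wksu wfobx uwa
Hunk 2: at line 1 remove [kwuc,vpmvx,bdb] add [koag,ergz] -> 9 lines: zqwmz koag ergz dikuu kkbkc drept wksu wfobx uwa
Hunk 3: at line 3 remove [kkbkc,drept] add [wgrx,mrstt,fmr] -> 10 lines: zqwmz koag ergz dikuu wgrx mrstt fmr wksu wfobx uwa
Hunk 4: at line 2 remove [ergz,dikuu,wgrx] add [jiu,tek] -> 9 lines: zqwmz koag jiu tek mrstt fmr wksu wfobx uwa
Hunk 5: at line 2 remove [tek,mrstt] add [daeq,viz,mgkl] -> 10 lines: zqwmz koag jiu daeq viz mgkl fmr wksu wfobx uwa
Hunk 6: at line 3 remove [daeq,viz,mgkl] add [qnzu] -> 8 lines: zqwmz koag jiu qnzu fmr wksu wfobx uwa
Hunk 7: at line 2 remove [qnzu,fmr,wksu] add [ang,uxz] -> 7 lines: zqwmz koag jiu ang uxz wfobx uwa
Final line count: 7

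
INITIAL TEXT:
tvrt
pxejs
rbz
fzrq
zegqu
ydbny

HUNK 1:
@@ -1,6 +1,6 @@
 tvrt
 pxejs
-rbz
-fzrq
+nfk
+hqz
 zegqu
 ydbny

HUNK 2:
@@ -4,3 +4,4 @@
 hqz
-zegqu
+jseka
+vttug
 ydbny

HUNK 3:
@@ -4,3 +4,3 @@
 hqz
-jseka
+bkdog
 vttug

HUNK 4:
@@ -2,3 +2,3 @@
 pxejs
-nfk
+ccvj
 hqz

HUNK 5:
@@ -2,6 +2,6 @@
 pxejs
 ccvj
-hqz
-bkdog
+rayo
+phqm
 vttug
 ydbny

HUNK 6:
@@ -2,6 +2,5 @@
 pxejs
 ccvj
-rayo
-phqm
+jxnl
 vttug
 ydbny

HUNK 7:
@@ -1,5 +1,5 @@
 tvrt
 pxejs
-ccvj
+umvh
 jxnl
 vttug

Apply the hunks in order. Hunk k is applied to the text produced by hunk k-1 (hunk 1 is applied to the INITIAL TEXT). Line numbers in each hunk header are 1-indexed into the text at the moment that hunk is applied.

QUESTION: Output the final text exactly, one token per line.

Hunk 1: at line 1 remove [rbz,fzrq] add [nfk,hqz] -> 6 lines: tvrt pxejs nfk hqz zegqu ydbny
Hunk 2: at line 4 remove [zegqu] add [jseka,vttug] -> 7 lines: tvrt pxejs nfk hqz jseka vttug ydbny
Hunk 3: at line 4 remove [jseka] add [bkdog] -> 7 lines: tvrt pxejs nfk hqz bkdog vttug ydbny
Hunk 4: at line 2 remove [nfk] add [ccvj] -> 7 lines: tvrt pxejs ccvj hqz bkdog vttug ydbny
Hunk 5: at line 2 remove [hqz,bkdog] add [rayo,phqm] -> 7 lines: tvrt pxejs ccvj rayo phqm vttug ydbny
Hunk 6: at line 2 remove [rayo,phqm] add [jxnl] -> 6 lines: tvrt pxejs ccvj jxnl vttug ydbny
Hunk 7: at line 1 remove [ccvj] add [umvh] -> 6 lines: tvrt pxejs umvh jxnl vttug ydbny

Answer: tvrt
pxejs
umvh
jxnl
vttug
ydbny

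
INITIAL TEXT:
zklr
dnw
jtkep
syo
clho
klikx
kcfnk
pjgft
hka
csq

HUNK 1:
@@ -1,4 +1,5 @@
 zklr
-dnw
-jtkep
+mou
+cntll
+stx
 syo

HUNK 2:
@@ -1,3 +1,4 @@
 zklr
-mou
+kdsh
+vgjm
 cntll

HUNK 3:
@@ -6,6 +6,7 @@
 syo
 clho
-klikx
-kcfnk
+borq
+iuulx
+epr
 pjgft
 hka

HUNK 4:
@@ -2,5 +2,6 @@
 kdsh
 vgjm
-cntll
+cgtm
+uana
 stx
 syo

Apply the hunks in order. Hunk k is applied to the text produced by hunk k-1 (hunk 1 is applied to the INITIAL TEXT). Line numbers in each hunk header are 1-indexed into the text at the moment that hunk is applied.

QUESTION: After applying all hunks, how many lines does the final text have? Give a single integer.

Answer: 14

Derivation:
Hunk 1: at line 1 remove [dnw,jtkep] add [mou,cntll,stx] -> 11 lines: zklr mou cntll stx syo clho klikx kcfnk pjgft hka csq
Hunk 2: at line 1 remove [mou] add [kdsh,vgjm] -> 12 lines: zklr kdsh vgjm cntll stx syo clho klikx kcfnk pjgft hka csq
Hunk 3: at line 6 remove [klikx,kcfnk] add [borq,iuulx,epr] -> 13 lines: zklr kdsh vgjm cntll stx syo clho borq iuulx epr pjgft hka csq
Hunk 4: at line 2 remove [cntll] add [cgtm,uana] -> 14 lines: zklr kdsh vgjm cgtm uana stx syo clho borq iuulx epr pjgft hka csq
Final line count: 14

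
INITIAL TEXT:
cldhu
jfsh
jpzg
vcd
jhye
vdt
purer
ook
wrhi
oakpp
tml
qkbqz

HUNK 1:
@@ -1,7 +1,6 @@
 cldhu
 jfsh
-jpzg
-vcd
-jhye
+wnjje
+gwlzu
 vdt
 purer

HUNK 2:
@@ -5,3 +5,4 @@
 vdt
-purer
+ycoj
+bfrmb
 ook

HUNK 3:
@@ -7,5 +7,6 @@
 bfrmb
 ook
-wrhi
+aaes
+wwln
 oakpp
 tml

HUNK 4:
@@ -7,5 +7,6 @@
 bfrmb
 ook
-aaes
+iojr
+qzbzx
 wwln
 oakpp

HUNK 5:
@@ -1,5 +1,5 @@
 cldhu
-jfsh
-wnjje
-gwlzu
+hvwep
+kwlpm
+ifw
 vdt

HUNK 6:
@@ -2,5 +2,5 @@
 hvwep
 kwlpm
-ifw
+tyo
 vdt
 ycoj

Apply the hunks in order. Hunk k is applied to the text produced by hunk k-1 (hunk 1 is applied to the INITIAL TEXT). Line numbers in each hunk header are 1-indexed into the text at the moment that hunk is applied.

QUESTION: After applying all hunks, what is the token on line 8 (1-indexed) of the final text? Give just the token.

Hunk 1: at line 1 remove [jpzg,vcd,jhye] add [wnjje,gwlzu] -> 11 lines: cldhu jfsh wnjje gwlzu vdt purer ook wrhi oakpp tml qkbqz
Hunk 2: at line 5 remove [purer] add [ycoj,bfrmb] -> 12 lines: cldhu jfsh wnjje gwlzu vdt ycoj bfrmb ook wrhi oakpp tml qkbqz
Hunk 3: at line 7 remove [wrhi] add [aaes,wwln] -> 13 lines: cldhu jfsh wnjje gwlzu vdt ycoj bfrmb ook aaes wwln oakpp tml qkbqz
Hunk 4: at line 7 remove [aaes] add [iojr,qzbzx] -> 14 lines: cldhu jfsh wnjje gwlzu vdt ycoj bfrmb ook iojr qzbzx wwln oakpp tml qkbqz
Hunk 5: at line 1 remove [jfsh,wnjje,gwlzu] add [hvwep,kwlpm,ifw] -> 14 lines: cldhu hvwep kwlpm ifw vdt ycoj bfrmb ook iojr qzbzx wwln oakpp tml qkbqz
Hunk 6: at line 2 remove [ifw] add [tyo] -> 14 lines: cldhu hvwep kwlpm tyo vdt ycoj bfrmb ook iojr qzbzx wwln oakpp tml qkbqz
Final line 8: ook

Answer: ook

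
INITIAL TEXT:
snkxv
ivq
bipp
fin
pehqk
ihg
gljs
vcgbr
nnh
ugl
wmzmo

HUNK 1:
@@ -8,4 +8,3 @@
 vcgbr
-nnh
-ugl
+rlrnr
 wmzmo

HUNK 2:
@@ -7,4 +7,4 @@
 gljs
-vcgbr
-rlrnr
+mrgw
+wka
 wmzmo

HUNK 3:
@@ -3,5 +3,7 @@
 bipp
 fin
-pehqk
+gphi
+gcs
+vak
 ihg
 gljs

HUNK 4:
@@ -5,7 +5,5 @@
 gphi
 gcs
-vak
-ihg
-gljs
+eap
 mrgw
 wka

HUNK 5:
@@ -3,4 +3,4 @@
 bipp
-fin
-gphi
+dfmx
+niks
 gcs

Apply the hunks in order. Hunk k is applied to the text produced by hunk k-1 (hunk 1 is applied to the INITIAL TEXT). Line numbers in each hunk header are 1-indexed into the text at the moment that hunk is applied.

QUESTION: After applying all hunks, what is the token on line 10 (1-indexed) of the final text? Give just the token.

Hunk 1: at line 8 remove [nnh,ugl] add [rlrnr] -> 10 lines: snkxv ivq bipp fin pehqk ihg gljs vcgbr rlrnr wmzmo
Hunk 2: at line 7 remove [vcgbr,rlrnr] add [mrgw,wka] -> 10 lines: snkxv ivq bipp fin pehqk ihg gljs mrgw wka wmzmo
Hunk 3: at line 3 remove [pehqk] add [gphi,gcs,vak] -> 12 lines: snkxv ivq bipp fin gphi gcs vak ihg gljs mrgw wka wmzmo
Hunk 4: at line 5 remove [vak,ihg,gljs] add [eap] -> 10 lines: snkxv ivq bipp fin gphi gcs eap mrgw wka wmzmo
Hunk 5: at line 3 remove [fin,gphi] add [dfmx,niks] -> 10 lines: snkxv ivq bipp dfmx niks gcs eap mrgw wka wmzmo
Final line 10: wmzmo

Answer: wmzmo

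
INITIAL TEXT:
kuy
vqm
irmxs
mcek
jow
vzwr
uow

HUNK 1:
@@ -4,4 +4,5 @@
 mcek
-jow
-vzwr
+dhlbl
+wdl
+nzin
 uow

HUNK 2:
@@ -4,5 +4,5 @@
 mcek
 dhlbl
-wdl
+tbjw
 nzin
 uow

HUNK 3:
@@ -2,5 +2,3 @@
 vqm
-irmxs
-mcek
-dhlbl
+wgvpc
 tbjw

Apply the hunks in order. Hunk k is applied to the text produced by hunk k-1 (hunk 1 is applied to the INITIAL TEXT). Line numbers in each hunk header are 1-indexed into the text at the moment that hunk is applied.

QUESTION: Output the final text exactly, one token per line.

Hunk 1: at line 4 remove [jow,vzwr] add [dhlbl,wdl,nzin] -> 8 lines: kuy vqm irmxs mcek dhlbl wdl nzin uow
Hunk 2: at line 4 remove [wdl] add [tbjw] -> 8 lines: kuy vqm irmxs mcek dhlbl tbjw nzin uow
Hunk 3: at line 2 remove [irmxs,mcek,dhlbl] add [wgvpc] -> 6 lines: kuy vqm wgvpc tbjw nzin uow

Answer: kuy
vqm
wgvpc
tbjw
nzin
uow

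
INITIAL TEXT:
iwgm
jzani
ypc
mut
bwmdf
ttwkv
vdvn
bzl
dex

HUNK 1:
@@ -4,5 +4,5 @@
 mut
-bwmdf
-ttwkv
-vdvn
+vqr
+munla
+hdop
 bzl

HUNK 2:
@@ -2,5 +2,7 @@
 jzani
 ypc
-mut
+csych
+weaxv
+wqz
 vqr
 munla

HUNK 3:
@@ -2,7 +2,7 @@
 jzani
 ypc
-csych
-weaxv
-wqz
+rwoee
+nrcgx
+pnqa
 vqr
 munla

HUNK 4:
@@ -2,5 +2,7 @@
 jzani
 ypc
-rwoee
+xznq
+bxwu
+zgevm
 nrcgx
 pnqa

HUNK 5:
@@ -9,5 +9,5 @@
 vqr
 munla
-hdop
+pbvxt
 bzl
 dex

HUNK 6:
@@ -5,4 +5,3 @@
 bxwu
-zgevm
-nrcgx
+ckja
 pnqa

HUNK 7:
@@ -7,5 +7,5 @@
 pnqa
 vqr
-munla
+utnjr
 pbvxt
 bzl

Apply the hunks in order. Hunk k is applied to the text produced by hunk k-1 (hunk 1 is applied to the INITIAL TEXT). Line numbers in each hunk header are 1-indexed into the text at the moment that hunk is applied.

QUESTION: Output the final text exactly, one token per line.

Answer: iwgm
jzani
ypc
xznq
bxwu
ckja
pnqa
vqr
utnjr
pbvxt
bzl
dex

Derivation:
Hunk 1: at line 4 remove [bwmdf,ttwkv,vdvn] add [vqr,munla,hdop] -> 9 lines: iwgm jzani ypc mut vqr munla hdop bzl dex
Hunk 2: at line 2 remove [mut] add [csych,weaxv,wqz] -> 11 lines: iwgm jzani ypc csych weaxv wqz vqr munla hdop bzl dex
Hunk 3: at line 2 remove [csych,weaxv,wqz] add [rwoee,nrcgx,pnqa] -> 11 lines: iwgm jzani ypc rwoee nrcgx pnqa vqr munla hdop bzl dex
Hunk 4: at line 2 remove [rwoee] add [xznq,bxwu,zgevm] -> 13 lines: iwgm jzani ypc xznq bxwu zgevm nrcgx pnqa vqr munla hdop bzl dex
Hunk 5: at line 9 remove [hdop] add [pbvxt] -> 13 lines: iwgm jzani ypc xznq bxwu zgevm nrcgx pnqa vqr munla pbvxt bzl dex
Hunk 6: at line 5 remove [zgevm,nrcgx] add [ckja] -> 12 lines: iwgm jzani ypc xznq bxwu ckja pnqa vqr munla pbvxt bzl dex
Hunk 7: at line 7 remove [munla] add [utnjr] -> 12 lines: iwgm jzani ypc xznq bxwu ckja pnqa vqr utnjr pbvxt bzl dex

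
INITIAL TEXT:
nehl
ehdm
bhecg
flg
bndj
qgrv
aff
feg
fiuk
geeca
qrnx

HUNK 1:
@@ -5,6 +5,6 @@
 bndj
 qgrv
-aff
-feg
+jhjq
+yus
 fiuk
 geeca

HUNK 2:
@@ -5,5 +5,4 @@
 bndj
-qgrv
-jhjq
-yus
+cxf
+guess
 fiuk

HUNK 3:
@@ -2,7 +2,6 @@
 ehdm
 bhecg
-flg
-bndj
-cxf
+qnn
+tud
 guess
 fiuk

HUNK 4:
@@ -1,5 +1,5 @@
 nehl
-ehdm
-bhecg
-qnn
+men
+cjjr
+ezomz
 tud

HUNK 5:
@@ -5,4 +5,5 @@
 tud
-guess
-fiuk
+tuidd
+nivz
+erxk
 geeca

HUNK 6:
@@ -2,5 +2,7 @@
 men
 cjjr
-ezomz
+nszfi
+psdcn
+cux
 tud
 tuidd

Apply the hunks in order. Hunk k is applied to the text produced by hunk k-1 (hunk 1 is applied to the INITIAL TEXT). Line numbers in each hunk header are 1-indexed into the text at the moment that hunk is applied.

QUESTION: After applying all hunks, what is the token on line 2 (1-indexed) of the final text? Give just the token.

Answer: men

Derivation:
Hunk 1: at line 5 remove [aff,feg] add [jhjq,yus] -> 11 lines: nehl ehdm bhecg flg bndj qgrv jhjq yus fiuk geeca qrnx
Hunk 2: at line 5 remove [qgrv,jhjq,yus] add [cxf,guess] -> 10 lines: nehl ehdm bhecg flg bndj cxf guess fiuk geeca qrnx
Hunk 3: at line 2 remove [flg,bndj,cxf] add [qnn,tud] -> 9 lines: nehl ehdm bhecg qnn tud guess fiuk geeca qrnx
Hunk 4: at line 1 remove [ehdm,bhecg,qnn] add [men,cjjr,ezomz] -> 9 lines: nehl men cjjr ezomz tud guess fiuk geeca qrnx
Hunk 5: at line 5 remove [guess,fiuk] add [tuidd,nivz,erxk] -> 10 lines: nehl men cjjr ezomz tud tuidd nivz erxk geeca qrnx
Hunk 6: at line 2 remove [ezomz] add [nszfi,psdcn,cux] -> 12 lines: nehl men cjjr nszfi psdcn cux tud tuidd nivz erxk geeca qrnx
Final line 2: men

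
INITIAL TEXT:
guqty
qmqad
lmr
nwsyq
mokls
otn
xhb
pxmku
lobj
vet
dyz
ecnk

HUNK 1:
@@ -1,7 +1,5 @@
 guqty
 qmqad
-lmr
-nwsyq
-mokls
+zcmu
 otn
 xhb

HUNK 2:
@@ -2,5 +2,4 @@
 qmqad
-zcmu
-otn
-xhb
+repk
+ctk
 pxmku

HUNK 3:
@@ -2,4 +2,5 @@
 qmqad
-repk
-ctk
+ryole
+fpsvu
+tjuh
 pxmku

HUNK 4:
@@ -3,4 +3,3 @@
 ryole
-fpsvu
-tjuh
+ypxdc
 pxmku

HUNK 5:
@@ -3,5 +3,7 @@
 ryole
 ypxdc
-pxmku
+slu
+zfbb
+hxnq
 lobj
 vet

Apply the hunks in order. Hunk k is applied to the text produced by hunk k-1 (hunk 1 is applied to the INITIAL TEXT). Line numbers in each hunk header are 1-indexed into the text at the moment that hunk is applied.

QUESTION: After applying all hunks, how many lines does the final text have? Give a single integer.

Answer: 11

Derivation:
Hunk 1: at line 1 remove [lmr,nwsyq,mokls] add [zcmu] -> 10 lines: guqty qmqad zcmu otn xhb pxmku lobj vet dyz ecnk
Hunk 2: at line 2 remove [zcmu,otn,xhb] add [repk,ctk] -> 9 lines: guqty qmqad repk ctk pxmku lobj vet dyz ecnk
Hunk 3: at line 2 remove [repk,ctk] add [ryole,fpsvu,tjuh] -> 10 lines: guqty qmqad ryole fpsvu tjuh pxmku lobj vet dyz ecnk
Hunk 4: at line 3 remove [fpsvu,tjuh] add [ypxdc] -> 9 lines: guqty qmqad ryole ypxdc pxmku lobj vet dyz ecnk
Hunk 5: at line 3 remove [pxmku] add [slu,zfbb,hxnq] -> 11 lines: guqty qmqad ryole ypxdc slu zfbb hxnq lobj vet dyz ecnk
Final line count: 11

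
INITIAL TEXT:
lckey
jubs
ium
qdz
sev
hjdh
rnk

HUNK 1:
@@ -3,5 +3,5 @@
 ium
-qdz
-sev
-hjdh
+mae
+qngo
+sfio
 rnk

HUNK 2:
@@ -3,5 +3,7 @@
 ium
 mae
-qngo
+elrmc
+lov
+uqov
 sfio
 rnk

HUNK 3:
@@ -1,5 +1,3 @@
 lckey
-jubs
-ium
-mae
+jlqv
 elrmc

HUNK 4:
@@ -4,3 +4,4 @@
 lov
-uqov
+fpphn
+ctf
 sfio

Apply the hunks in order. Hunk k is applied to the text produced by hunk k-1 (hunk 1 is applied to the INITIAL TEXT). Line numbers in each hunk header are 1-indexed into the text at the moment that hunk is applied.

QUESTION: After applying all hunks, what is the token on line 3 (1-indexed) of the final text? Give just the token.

Answer: elrmc

Derivation:
Hunk 1: at line 3 remove [qdz,sev,hjdh] add [mae,qngo,sfio] -> 7 lines: lckey jubs ium mae qngo sfio rnk
Hunk 2: at line 3 remove [qngo] add [elrmc,lov,uqov] -> 9 lines: lckey jubs ium mae elrmc lov uqov sfio rnk
Hunk 3: at line 1 remove [jubs,ium,mae] add [jlqv] -> 7 lines: lckey jlqv elrmc lov uqov sfio rnk
Hunk 4: at line 4 remove [uqov] add [fpphn,ctf] -> 8 lines: lckey jlqv elrmc lov fpphn ctf sfio rnk
Final line 3: elrmc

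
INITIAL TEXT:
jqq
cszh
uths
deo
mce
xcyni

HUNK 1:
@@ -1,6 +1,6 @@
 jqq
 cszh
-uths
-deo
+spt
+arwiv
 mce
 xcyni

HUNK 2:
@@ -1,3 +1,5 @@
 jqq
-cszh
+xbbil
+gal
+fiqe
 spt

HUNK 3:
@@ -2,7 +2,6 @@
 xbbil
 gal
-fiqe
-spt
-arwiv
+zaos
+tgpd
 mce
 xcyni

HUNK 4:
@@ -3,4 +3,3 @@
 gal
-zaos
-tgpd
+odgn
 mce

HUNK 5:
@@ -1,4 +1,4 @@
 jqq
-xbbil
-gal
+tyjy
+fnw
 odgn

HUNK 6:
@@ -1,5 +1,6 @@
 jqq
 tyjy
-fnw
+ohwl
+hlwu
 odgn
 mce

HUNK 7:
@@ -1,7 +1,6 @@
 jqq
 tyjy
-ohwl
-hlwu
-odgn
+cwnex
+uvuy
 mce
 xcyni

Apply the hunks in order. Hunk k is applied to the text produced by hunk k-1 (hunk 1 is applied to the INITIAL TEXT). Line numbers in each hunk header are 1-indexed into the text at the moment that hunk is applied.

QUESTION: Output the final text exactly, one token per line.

Answer: jqq
tyjy
cwnex
uvuy
mce
xcyni

Derivation:
Hunk 1: at line 1 remove [uths,deo] add [spt,arwiv] -> 6 lines: jqq cszh spt arwiv mce xcyni
Hunk 2: at line 1 remove [cszh] add [xbbil,gal,fiqe] -> 8 lines: jqq xbbil gal fiqe spt arwiv mce xcyni
Hunk 3: at line 2 remove [fiqe,spt,arwiv] add [zaos,tgpd] -> 7 lines: jqq xbbil gal zaos tgpd mce xcyni
Hunk 4: at line 3 remove [zaos,tgpd] add [odgn] -> 6 lines: jqq xbbil gal odgn mce xcyni
Hunk 5: at line 1 remove [xbbil,gal] add [tyjy,fnw] -> 6 lines: jqq tyjy fnw odgn mce xcyni
Hunk 6: at line 1 remove [fnw] add [ohwl,hlwu] -> 7 lines: jqq tyjy ohwl hlwu odgn mce xcyni
Hunk 7: at line 1 remove [ohwl,hlwu,odgn] add [cwnex,uvuy] -> 6 lines: jqq tyjy cwnex uvuy mce xcyni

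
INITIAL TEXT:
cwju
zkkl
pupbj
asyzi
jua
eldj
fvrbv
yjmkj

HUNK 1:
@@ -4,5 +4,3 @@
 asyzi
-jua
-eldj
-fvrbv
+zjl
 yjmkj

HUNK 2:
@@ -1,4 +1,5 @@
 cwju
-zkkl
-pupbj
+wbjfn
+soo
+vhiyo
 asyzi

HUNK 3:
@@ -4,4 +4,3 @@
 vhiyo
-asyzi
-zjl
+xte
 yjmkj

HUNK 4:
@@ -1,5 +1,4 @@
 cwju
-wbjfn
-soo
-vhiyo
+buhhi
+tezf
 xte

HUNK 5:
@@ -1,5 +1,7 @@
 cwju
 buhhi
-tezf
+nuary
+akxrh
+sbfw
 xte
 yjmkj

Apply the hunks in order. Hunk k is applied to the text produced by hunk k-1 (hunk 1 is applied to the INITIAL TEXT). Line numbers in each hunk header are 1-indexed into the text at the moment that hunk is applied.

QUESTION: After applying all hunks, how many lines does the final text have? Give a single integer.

Answer: 7

Derivation:
Hunk 1: at line 4 remove [jua,eldj,fvrbv] add [zjl] -> 6 lines: cwju zkkl pupbj asyzi zjl yjmkj
Hunk 2: at line 1 remove [zkkl,pupbj] add [wbjfn,soo,vhiyo] -> 7 lines: cwju wbjfn soo vhiyo asyzi zjl yjmkj
Hunk 3: at line 4 remove [asyzi,zjl] add [xte] -> 6 lines: cwju wbjfn soo vhiyo xte yjmkj
Hunk 4: at line 1 remove [wbjfn,soo,vhiyo] add [buhhi,tezf] -> 5 lines: cwju buhhi tezf xte yjmkj
Hunk 5: at line 1 remove [tezf] add [nuary,akxrh,sbfw] -> 7 lines: cwju buhhi nuary akxrh sbfw xte yjmkj
Final line count: 7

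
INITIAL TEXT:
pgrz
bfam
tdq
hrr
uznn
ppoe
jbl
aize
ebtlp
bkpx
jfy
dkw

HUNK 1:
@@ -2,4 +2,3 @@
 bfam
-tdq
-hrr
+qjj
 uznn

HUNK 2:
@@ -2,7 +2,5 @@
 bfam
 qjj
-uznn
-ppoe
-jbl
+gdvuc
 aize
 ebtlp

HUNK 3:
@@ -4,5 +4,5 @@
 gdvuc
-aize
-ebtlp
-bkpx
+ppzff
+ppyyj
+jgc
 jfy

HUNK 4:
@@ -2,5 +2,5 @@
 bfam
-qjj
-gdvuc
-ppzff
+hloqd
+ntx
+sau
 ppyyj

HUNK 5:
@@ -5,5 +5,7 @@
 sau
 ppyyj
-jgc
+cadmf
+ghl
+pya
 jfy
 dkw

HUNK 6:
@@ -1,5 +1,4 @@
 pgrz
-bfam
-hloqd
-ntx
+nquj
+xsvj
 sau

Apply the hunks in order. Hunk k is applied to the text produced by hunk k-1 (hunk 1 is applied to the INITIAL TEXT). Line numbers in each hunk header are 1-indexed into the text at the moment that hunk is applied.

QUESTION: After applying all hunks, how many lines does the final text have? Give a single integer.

Answer: 10

Derivation:
Hunk 1: at line 2 remove [tdq,hrr] add [qjj] -> 11 lines: pgrz bfam qjj uznn ppoe jbl aize ebtlp bkpx jfy dkw
Hunk 2: at line 2 remove [uznn,ppoe,jbl] add [gdvuc] -> 9 lines: pgrz bfam qjj gdvuc aize ebtlp bkpx jfy dkw
Hunk 3: at line 4 remove [aize,ebtlp,bkpx] add [ppzff,ppyyj,jgc] -> 9 lines: pgrz bfam qjj gdvuc ppzff ppyyj jgc jfy dkw
Hunk 4: at line 2 remove [qjj,gdvuc,ppzff] add [hloqd,ntx,sau] -> 9 lines: pgrz bfam hloqd ntx sau ppyyj jgc jfy dkw
Hunk 5: at line 5 remove [jgc] add [cadmf,ghl,pya] -> 11 lines: pgrz bfam hloqd ntx sau ppyyj cadmf ghl pya jfy dkw
Hunk 6: at line 1 remove [bfam,hloqd,ntx] add [nquj,xsvj] -> 10 lines: pgrz nquj xsvj sau ppyyj cadmf ghl pya jfy dkw
Final line count: 10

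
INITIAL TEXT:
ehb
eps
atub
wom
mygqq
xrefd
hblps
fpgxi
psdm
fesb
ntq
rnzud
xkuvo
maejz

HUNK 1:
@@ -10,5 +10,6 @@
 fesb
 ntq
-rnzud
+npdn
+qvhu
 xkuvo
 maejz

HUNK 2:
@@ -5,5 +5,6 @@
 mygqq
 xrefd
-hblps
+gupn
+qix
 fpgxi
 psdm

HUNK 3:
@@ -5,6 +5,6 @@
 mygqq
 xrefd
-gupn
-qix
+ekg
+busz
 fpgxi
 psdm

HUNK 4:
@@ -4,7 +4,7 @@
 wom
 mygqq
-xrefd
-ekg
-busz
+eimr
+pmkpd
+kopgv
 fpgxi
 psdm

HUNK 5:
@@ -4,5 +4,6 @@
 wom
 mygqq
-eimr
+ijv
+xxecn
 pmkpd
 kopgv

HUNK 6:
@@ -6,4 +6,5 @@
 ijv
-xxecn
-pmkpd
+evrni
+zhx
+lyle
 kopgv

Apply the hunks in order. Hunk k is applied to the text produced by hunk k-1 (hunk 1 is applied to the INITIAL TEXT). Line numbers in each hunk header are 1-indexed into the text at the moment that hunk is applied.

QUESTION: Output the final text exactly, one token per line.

Hunk 1: at line 10 remove [rnzud] add [npdn,qvhu] -> 15 lines: ehb eps atub wom mygqq xrefd hblps fpgxi psdm fesb ntq npdn qvhu xkuvo maejz
Hunk 2: at line 5 remove [hblps] add [gupn,qix] -> 16 lines: ehb eps atub wom mygqq xrefd gupn qix fpgxi psdm fesb ntq npdn qvhu xkuvo maejz
Hunk 3: at line 5 remove [gupn,qix] add [ekg,busz] -> 16 lines: ehb eps atub wom mygqq xrefd ekg busz fpgxi psdm fesb ntq npdn qvhu xkuvo maejz
Hunk 4: at line 4 remove [xrefd,ekg,busz] add [eimr,pmkpd,kopgv] -> 16 lines: ehb eps atub wom mygqq eimr pmkpd kopgv fpgxi psdm fesb ntq npdn qvhu xkuvo maejz
Hunk 5: at line 4 remove [eimr] add [ijv,xxecn] -> 17 lines: ehb eps atub wom mygqq ijv xxecn pmkpd kopgv fpgxi psdm fesb ntq npdn qvhu xkuvo maejz
Hunk 6: at line 6 remove [xxecn,pmkpd] add [evrni,zhx,lyle] -> 18 lines: ehb eps atub wom mygqq ijv evrni zhx lyle kopgv fpgxi psdm fesb ntq npdn qvhu xkuvo maejz

Answer: ehb
eps
atub
wom
mygqq
ijv
evrni
zhx
lyle
kopgv
fpgxi
psdm
fesb
ntq
npdn
qvhu
xkuvo
maejz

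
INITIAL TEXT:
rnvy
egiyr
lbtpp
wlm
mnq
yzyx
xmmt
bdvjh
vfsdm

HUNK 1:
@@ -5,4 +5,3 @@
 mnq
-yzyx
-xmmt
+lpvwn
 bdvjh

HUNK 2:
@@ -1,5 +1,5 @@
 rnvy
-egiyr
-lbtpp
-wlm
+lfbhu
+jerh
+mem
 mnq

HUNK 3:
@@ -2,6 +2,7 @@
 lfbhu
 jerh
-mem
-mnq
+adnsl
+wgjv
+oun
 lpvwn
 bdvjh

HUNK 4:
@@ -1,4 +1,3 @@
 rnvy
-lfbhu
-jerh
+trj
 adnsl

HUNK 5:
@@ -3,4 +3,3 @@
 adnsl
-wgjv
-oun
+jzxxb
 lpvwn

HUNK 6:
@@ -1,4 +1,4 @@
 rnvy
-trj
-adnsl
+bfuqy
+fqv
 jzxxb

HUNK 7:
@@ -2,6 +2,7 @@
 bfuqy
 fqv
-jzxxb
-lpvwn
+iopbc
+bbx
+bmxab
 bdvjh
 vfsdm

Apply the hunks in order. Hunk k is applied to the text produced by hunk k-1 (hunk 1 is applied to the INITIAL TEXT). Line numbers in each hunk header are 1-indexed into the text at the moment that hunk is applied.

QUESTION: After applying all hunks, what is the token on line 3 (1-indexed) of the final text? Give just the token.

Answer: fqv

Derivation:
Hunk 1: at line 5 remove [yzyx,xmmt] add [lpvwn] -> 8 lines: rnvy egiyr lbtpp wlm mnq lpvwn bdvjh vfsdm
Hunk 2: at line 1 remove [egiyr,lbtpp,wlm] add [lfbhu,jerh,mem] -> 8 lines: rnvy lfbhu jerh mem mnq lpvwn bdvjh vfsdm
Hunk 3: at line 2 remove [mem,mnq] add [adnsl,wgjv,oun] -> 9 lines: rnvy lfbhu jerh adnsl wgjv oun lpvwn bdvjh vfsdm
Hunk 4: at line 1 remove [lfbhu,jerh] add [trj] -> 8 lines: rnvy trj adnsl wgjv oun lpvwn bdvjh vfsdm
Hunk 5: at line 3 remove [wgjv,oun] add [jzxxb] -> 7 lines: rnvy trj adnsl jzxxb lpvwn bdvjh vfsdm
Hunk 6: at line 1 remove [trj,adnsl] add [bfuqy,fqv] -> 7 lines: rnvy bfuqy fqv jzxxb lpvwn bdvjh vfsdm
Hunk 7: at line 2 remove [jzxxb,lpvwn] add [iopbc,bbx,bmxab] -> 8 lines: rnvy bfuqy fqv iopbc bbx bmxab bdvjh vfsdm
Final line 3: fqv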